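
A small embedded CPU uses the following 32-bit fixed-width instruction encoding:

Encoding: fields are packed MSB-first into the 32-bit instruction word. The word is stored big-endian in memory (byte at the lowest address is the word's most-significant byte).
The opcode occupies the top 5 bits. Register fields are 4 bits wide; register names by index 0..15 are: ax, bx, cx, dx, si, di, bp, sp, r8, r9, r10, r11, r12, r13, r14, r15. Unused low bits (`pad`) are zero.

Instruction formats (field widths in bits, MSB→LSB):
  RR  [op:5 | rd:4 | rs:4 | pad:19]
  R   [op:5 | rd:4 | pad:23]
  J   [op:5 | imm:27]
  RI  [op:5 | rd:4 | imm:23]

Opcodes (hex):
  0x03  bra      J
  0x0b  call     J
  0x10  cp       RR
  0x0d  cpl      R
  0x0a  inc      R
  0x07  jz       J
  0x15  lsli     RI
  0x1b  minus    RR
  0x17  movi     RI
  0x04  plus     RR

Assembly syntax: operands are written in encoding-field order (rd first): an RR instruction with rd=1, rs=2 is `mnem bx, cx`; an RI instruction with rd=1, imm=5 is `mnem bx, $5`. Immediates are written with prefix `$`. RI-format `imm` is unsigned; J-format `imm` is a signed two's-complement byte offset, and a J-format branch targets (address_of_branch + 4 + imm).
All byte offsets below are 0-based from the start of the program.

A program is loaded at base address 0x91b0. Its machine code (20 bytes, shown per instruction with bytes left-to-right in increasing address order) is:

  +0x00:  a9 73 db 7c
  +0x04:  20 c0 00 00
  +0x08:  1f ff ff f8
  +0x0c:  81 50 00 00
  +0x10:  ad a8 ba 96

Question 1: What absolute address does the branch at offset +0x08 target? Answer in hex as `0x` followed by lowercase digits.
[08] 1f ff ff f8 → 0x1ffffff8
  opcode bits[31:27]=0x3: bra/J
  imm: (w>>0)&0x7ffffff=0x7fffff8 (s27→-8) → $-8
  target = base 0x91b0 + off 0x08 + 4 + imm -8 = 0x91b4

0x91b4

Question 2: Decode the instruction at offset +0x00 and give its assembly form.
lsli cx, $7592828

+0x00: a9 73 db 7c ⇒ word 0xa973db7c (big)
  op=0xa973db7c>>27=0x15 ⇒ lsli (RI)
  [26:23] rd=2 = cx
  [22:0] imm=7592828 = $7592828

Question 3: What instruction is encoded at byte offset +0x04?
plus bx, r8

@+04  big-endian(20 c0 00 00) = 0x20c00000
  op=0x20c00000>>27=0x4 ⇒ plus (RR)
  rd@[26:23]=0x1 ⇒ bx
  rs@[22:19]=0x8 ⇒ r8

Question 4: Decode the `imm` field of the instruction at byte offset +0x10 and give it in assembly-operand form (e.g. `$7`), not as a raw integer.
$2669206

+0x10: ad a8 ba 96 ⇒ word 0xada8ba96 (big)
  opcode bits[31:27]=0x15: lsli/RI
  rd@[26:23]=0xb ⇒ r11
  imm@[22:0]=0x28ba96 ⇒ $2669206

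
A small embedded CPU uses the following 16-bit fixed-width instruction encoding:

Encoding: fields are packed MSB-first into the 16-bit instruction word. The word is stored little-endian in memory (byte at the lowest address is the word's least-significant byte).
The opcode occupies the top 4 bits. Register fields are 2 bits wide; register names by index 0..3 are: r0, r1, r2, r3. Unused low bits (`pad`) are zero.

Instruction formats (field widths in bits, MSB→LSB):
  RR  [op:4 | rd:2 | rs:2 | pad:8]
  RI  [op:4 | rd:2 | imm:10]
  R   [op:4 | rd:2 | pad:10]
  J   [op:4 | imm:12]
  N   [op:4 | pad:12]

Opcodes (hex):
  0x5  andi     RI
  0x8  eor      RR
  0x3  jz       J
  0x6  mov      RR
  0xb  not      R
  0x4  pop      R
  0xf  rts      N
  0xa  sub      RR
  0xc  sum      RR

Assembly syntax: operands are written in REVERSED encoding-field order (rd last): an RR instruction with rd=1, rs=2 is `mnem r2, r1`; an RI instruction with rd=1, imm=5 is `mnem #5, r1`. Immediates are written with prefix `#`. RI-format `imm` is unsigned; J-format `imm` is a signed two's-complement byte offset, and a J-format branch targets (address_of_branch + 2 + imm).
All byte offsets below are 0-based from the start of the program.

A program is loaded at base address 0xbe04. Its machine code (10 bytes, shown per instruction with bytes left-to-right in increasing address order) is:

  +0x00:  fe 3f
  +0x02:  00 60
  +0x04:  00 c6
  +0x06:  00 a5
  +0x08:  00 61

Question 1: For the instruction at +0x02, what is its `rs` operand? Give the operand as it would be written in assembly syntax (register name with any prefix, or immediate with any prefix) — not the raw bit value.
r0

[02] 00 60 → 0x6000
  top 4b → 0x6 → mov [RR]
  rd@[11:10]=0x0 ⇒ r0
  rs@[9:8]=0x0 ⇒ r0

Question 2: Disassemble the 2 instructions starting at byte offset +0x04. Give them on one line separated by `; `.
@+04  little-endian(00 c6) = 0xc600
  top 4b → 0xc → sum [RR]
  rd@[11:10]=0x1 ⇒ r1
  rs@[9:8]=0x2 ⇒ r2
@+06  little-endian(00 a5) = 0xa500
  top 4b → 0xa → sub [RR]
  rd@[11:10]=0x1 ⇒ r1
  rs@[9:8]=0x1 ⇒ r1

sum r2, r1; sub r1, r1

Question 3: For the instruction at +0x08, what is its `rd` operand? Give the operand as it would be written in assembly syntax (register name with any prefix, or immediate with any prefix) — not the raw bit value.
r0

+0x08: 00 61 ⇒ word 0x6100 (little)
  opcode bits[15:12]=0x6: mov/RR
  rd@[11:10]=0x0 ⇒ r0
  rs@[9:8]=0x1 ⇒ r1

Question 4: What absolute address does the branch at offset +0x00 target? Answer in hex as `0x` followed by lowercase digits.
0xbe04

@+00  little-endian(fe 3f) = 0x3ffe
  op=0x3ffe>>12=0x3 ⇒ jz (J)
  imm: (w>>0)&0xfff=0xffe (s12→-2) → #-2
  target = base 0xbe04 + off 0x00 + 2 + imm -2 = 0xbe04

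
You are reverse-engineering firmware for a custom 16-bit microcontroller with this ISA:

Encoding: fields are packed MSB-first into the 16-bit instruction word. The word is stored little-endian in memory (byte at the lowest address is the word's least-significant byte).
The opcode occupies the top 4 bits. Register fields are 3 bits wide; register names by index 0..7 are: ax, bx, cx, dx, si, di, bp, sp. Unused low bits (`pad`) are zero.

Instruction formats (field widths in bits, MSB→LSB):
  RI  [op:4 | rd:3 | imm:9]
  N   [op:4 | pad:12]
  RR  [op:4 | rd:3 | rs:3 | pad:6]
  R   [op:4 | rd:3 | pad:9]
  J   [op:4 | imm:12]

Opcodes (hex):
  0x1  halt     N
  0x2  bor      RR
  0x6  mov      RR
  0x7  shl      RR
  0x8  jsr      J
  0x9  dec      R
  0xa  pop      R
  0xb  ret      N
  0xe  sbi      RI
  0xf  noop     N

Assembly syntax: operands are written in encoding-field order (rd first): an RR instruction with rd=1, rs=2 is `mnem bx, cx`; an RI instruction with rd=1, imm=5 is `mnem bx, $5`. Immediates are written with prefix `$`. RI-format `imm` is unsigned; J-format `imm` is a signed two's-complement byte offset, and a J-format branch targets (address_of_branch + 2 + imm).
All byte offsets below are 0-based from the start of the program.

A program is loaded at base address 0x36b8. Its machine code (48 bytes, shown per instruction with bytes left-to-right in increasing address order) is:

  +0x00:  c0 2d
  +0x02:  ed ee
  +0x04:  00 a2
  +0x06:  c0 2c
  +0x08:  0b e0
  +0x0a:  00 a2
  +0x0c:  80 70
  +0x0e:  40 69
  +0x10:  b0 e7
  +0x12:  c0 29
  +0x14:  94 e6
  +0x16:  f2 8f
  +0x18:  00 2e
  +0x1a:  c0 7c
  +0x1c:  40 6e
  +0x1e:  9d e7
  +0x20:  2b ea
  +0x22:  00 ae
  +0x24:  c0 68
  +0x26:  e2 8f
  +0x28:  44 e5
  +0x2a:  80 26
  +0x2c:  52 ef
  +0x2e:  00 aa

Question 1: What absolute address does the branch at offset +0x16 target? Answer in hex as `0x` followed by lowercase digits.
0x36c2

+0x16: f2 8f ⇒ word 0x8ff2 (little)
  op=0x8ff2>>12=0x8 ⇒ jsr (J)
  [11:0] imm=4082 (s12→-14) = $-14
  target = base 0x36b8 + off 0x16 + 2 + imm -14 = 0x36c2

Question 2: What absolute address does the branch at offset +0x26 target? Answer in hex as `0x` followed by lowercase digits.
0x36c2

+0x26: e2 8f ⇒ word 0x8fe2 (little)
  opcode bits[15:12]=0x8: jsr/J
  imm: (w>>0)&0xfff=0xfe2 (s12→-30) → $-30
  target = base 0x36b8 + off 0x26 + 2 + imm -30 = 0x36c2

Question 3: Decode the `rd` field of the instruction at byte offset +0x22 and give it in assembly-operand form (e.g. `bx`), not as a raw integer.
[22] 00 ae → 0xae00
  op=0xae00>>12=0xa ⇒ pop (R)
  rd@[11:9]=0x7 ⇒ sp

sp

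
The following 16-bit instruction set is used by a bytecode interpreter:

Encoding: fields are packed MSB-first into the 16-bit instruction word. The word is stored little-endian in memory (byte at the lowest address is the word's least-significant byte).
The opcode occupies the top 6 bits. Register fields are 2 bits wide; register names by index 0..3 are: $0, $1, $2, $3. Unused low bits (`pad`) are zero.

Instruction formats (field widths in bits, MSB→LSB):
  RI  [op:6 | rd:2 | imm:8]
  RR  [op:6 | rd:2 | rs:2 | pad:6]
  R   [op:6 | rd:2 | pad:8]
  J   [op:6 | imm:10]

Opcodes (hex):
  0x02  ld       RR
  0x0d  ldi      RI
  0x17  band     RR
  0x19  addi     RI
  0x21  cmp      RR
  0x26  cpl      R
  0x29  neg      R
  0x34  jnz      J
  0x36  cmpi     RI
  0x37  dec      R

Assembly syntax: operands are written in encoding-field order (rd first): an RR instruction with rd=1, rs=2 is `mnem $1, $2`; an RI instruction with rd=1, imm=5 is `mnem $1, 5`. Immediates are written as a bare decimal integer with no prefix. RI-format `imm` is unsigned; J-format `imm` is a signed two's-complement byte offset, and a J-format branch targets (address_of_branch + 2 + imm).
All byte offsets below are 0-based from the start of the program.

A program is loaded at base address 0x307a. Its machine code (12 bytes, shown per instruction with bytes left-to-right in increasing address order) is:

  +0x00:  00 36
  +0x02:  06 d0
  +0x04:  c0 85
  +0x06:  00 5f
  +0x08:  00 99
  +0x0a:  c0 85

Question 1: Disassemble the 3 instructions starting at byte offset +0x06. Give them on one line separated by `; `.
+0x06: 00 5f ⇒ word 0x5f00 (little)
  top 6b → 0x17 → band [RR]
  rd: (w>>8)&0x3=0x3 → $3
  rs: (w>>6)&0x3=0x0 → $0
+0x08: 00 99 ⇒ word 0x9900 (little)
  top 6b → 0x26 → cpl [R]
  rd: (w>>8)&0x3=0x1 → $1
+0x0a: c0 85 ⇒ word 0x85c0 (little)
  top 6b → 0x21 → cmp [RR]
  rd: (w>>8)&0x3=0x1 → $1
  rs: (w>>6)&0x3=0x3 → $3

band $3, $0; cpl $1; cmp $1, $3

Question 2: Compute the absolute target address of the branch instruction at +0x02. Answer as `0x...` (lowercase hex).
@+02  little-endian(06 d0) = 0xd006
  opcode bits[15:10]=0x34: jnz/J
  imm: (w>>0)&0x3ff=0x6 → 6
  target = base 0x307a + off 0x02 + 2 + imm 6 = 0x3084

0x3084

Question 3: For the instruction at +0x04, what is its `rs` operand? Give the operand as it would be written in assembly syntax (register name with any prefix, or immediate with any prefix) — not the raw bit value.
$3

+0x04: c0 85 ⇒ word 0x85c0 (little)
  opcode bits[15:10]=0x21: cmp/RR
  [9:8] rd=1 = $1
  [7:6] rs=3 = $3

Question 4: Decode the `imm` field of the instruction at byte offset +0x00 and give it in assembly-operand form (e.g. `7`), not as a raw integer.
0

off 0x00: read 00 36 as little → 0x3600
  opcode bits[15:10]=0xd: ldi/RI
  [9:8] rd=2 = $2
  [7:0] imm=0 = 0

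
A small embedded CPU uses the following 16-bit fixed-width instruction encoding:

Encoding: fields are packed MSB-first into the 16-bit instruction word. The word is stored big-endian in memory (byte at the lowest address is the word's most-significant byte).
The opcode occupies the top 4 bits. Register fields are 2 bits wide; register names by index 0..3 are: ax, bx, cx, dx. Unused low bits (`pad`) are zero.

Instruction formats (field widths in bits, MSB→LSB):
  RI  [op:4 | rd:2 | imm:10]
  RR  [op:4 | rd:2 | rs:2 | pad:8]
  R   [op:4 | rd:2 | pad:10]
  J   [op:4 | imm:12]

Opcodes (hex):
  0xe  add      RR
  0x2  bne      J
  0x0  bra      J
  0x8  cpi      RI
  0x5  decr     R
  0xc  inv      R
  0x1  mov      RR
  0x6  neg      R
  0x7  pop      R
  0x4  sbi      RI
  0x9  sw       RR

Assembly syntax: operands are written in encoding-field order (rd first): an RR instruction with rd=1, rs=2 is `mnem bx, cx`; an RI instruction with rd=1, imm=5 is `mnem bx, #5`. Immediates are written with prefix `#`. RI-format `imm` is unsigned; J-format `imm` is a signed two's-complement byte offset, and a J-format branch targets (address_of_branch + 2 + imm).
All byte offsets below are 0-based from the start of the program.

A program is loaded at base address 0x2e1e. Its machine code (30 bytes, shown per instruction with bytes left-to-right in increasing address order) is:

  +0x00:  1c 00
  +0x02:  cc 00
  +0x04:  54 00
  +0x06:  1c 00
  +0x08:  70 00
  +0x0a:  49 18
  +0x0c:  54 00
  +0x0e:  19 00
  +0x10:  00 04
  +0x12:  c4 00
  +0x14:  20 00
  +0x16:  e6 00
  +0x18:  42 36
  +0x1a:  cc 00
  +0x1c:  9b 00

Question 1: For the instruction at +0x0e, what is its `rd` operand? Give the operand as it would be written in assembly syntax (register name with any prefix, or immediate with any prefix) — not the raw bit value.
@+0e  big-endian(19 00) = 0x1900
  op=0x1900>>12=0x1 ⇒ mov (RR)
  [11:10] rd=2 = cx
  [9:8] rs=1 = bx

cx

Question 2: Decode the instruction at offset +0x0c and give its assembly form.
decr bx

+0x0c: 54 00 ⇒ word 0x5400 (big)
  op=0x5400>>12=0x5 ⇒ decr (R)
  [11:10] rd=1 = bx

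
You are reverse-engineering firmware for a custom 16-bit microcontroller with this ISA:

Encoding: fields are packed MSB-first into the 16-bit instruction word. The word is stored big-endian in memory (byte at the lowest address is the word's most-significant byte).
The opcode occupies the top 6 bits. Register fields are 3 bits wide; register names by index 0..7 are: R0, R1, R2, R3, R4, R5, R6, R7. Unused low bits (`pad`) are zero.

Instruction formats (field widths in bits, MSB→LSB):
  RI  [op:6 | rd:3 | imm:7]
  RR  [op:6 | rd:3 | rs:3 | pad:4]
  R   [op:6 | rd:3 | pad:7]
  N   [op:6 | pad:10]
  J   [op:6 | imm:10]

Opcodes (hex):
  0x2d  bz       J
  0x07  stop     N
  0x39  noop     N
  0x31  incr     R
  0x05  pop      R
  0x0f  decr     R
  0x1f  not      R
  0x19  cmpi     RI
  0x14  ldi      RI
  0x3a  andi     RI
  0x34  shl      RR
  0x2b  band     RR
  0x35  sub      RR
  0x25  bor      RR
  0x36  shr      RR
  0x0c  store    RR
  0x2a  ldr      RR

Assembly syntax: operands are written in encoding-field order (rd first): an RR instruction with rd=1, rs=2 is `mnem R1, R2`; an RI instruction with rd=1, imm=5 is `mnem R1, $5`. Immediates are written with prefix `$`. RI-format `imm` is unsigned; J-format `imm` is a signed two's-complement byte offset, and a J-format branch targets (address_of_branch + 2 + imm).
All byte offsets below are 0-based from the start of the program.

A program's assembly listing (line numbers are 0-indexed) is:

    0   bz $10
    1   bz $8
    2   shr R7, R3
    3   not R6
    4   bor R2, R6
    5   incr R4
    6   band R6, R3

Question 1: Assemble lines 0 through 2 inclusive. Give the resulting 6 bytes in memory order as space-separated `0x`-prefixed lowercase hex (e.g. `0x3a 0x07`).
0. bz fields op=0x2d:6|imm=10:10 → word b40ah → b4 0a
1. bz fields op=0x2d:6|imm=8:10 → word b408h → b4 08
2. shr fields op=0x36:6|rd=7:3|rs=3:3|pad=0:4 → word dbb0h → db b0

0xb4 0x0a 0xb4 0x08 0xdb 0xb0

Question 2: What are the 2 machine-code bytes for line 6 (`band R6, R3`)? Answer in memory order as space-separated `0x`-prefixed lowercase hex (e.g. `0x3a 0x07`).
6. band fields op=0x2b:6|rd=6:3|rs=3:3|pad=0:4 → word af30h → af 30

0xaf 0x30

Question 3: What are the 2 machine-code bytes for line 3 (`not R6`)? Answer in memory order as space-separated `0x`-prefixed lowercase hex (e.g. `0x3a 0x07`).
0x7f 0x00

line 3 (not): pack op=0x1f:6|rd=6:3|pad=0:7 = 0x7f00; big→ 7f 00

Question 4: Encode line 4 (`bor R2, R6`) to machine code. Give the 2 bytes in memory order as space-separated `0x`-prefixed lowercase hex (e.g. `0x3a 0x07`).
0x95 0x60

4. bor fields op=0x25:6|rd=2:3|rs=6:3|pad=0:4 → word 9560h → 95 60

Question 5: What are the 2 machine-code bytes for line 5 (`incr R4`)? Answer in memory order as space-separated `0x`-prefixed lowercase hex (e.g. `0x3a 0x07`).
0xc6 0x00

line 5 (incr): pack op=0x31:6|rd=4:3|pad=0:7 = 0xc600; big→ c6 00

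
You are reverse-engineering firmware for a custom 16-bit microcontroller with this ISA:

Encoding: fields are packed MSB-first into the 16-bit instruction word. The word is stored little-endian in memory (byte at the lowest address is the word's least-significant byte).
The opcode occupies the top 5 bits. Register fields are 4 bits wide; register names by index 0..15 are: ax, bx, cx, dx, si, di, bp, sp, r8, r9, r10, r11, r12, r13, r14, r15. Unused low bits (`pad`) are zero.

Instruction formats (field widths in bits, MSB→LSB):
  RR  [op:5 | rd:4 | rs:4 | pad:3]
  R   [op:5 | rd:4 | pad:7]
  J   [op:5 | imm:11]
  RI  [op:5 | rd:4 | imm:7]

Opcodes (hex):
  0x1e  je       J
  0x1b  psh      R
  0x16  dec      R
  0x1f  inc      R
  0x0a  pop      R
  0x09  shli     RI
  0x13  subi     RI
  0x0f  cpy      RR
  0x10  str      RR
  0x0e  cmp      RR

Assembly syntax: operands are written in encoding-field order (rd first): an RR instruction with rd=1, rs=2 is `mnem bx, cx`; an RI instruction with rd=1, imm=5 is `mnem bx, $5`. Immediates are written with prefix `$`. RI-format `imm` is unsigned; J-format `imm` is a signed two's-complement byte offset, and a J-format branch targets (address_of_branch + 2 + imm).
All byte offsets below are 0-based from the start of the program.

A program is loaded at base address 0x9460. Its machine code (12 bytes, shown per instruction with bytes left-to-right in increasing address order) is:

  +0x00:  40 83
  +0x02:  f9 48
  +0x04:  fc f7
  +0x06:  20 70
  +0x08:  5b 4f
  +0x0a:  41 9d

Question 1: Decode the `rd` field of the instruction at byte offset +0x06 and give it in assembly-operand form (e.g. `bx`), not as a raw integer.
@+06  little-endian(20 70) = 0x7020
  top 5b → 0xe → cmp [RR]
  rd@[10:7]=0x0 ⇒ ax
  rs@[6:3]=0x4 ⇒ si

ax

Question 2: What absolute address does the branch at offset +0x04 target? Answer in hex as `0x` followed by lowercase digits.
0x9462

@+04  little-endian(fc f7) = 0xf7fc
  opcode bits[15:11]=0x1e: je/J
  imm@[10:0]=0x7fc (s11→-4) ⇒ $-4
  target = base 0x9460 + off 0x04 + 2 + imm -4 = 0x9462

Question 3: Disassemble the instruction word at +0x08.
[08] 5b 4f → 0x4f5b
  op=0x4f5b>>11=0x9 ⇒ shli (RI)
  [10:7] rd=14 = r14
  [6:0] imm=91 = $91

shli r14, $91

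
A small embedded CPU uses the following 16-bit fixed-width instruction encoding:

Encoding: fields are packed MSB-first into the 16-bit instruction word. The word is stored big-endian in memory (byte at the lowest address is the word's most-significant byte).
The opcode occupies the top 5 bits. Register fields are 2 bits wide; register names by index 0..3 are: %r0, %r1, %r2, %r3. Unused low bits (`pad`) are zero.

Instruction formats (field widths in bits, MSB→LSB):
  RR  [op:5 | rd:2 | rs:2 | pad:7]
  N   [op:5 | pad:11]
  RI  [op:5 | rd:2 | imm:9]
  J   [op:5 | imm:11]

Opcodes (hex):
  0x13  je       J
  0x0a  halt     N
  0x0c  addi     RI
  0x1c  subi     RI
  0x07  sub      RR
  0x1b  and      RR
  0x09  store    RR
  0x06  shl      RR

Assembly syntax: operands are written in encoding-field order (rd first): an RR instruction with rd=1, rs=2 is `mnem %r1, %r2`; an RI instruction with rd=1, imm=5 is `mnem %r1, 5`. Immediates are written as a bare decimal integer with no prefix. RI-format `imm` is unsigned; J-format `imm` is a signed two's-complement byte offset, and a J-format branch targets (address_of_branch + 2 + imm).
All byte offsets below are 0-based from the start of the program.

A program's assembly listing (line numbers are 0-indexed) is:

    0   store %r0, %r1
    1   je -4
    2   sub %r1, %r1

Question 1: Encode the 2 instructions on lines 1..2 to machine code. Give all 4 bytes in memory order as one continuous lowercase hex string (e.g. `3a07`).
line 1 (je): pack op=0x13:5|imm=-4:11 = 0x9ffc; big→ 9f fc
line 2 (sub): pack op=0x7:5|rd=1:2|rs=1:2|pad=0:7 = 0x3a80; big→ 3a 80

9ffc3a80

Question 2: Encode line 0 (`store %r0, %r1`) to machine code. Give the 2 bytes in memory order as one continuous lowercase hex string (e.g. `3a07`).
0. store fields op=0x9:5|rd=0:2|rs=1:2|pad=0:7 → word 4880h → 48 80

4880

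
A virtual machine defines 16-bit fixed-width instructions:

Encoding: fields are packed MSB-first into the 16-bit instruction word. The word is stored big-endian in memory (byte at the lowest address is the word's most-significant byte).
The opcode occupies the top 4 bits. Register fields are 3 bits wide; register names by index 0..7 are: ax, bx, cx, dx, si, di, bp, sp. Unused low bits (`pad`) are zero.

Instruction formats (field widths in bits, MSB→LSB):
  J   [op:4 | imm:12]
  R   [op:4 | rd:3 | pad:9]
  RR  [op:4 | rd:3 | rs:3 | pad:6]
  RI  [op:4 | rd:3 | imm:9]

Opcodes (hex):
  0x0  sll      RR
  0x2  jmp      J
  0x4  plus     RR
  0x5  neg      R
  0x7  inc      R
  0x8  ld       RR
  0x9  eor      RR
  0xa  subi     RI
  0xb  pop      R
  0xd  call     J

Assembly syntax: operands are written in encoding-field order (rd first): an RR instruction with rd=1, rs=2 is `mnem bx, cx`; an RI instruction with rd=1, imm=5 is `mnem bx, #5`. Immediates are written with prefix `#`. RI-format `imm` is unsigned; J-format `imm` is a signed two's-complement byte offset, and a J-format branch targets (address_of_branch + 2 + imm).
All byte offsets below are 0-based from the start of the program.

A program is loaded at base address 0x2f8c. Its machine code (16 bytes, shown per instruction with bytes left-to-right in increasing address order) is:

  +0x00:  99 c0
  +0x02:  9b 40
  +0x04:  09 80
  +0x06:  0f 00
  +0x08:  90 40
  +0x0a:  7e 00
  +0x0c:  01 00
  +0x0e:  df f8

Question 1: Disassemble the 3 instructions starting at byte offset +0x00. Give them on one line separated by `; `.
eor si, sp; eor di, di; sll si, bp

[00] 99 c0 → 0x99c0
  op=0x99c0>>12=0x9 ⇒ eor (RR)
  [11:9] rd=4 = si
  [8:6] rs=7 = sp
[02] 9b 40 → 0x9b40
  op=0x9b40>>12=0x9 ⇒ eor (RR)
  [11:9] rd=5 = di
  [8:6] rs=5 = di
[04] 09 80 → 0x0980
  op=0x0980>>12=0x0 ⇒ sll (RR)
  [11:9] rd=4 = si
  [8:6] rs=6 = bp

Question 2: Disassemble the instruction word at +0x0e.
call #-8

+0x0e: df f8 ⇒ word 0xdff8 (big)
  opcode bits[15:12]=0xd: call/J
  [11:0] imm=4088 (s12→-8) = #-8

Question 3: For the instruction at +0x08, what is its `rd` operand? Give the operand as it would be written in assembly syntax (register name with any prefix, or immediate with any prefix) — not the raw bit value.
off 0x08: read 90 40 as big → 0x9040
  opcode bits[15:12]=0x9: eor/RR
  [11:9] rd=0 = ax
  [8:6] rs=1 = bx

ax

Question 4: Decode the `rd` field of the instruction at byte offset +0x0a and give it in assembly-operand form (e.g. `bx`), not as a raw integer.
off 0x0a: read 7e 00 as big → 0x7e00
  op=0x7e00>>12=0x7 ⇒ inc (R)
  [11:9] rd=7 = sp

sp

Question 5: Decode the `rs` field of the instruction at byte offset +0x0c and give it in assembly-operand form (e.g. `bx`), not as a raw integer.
@+0c  big-endian(01 00) = 0x0100
  op=0x0100>>12=0x0 ⇒ sll (RR)
  rd@[11:9]=0x0 ⇒ ax
  rs@[8:6]=0x4 ⇒ si

si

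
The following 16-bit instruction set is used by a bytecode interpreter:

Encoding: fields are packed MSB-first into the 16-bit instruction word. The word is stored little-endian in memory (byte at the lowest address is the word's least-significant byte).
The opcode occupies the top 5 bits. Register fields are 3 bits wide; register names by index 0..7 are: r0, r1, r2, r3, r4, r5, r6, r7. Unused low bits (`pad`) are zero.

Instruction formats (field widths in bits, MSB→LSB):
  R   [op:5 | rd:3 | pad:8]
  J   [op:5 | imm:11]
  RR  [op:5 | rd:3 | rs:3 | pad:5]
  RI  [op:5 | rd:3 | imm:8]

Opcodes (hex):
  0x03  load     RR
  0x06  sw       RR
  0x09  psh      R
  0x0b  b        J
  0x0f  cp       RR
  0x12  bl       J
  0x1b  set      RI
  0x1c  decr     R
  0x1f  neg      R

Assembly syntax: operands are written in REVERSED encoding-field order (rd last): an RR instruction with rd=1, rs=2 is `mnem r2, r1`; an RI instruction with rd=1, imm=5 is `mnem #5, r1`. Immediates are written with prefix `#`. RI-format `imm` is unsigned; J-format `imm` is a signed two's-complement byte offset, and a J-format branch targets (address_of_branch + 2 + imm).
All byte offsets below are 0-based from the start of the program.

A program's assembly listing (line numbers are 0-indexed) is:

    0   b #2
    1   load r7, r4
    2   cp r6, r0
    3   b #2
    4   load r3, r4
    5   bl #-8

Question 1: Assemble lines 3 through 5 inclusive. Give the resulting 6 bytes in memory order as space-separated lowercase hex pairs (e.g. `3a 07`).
02 58 60 1c f8 97

L3: b op=0xb:5|imm=2:11 ⇒ 0x5802 ⇒ little 02 58
L4: load op=0x3:5|rd=4:3|rs=3:3|pad=0:5 ⇒ 0x1c60 ⇒ little 60 1c
L5: bl op=0x12:5|imm=-8:11 ⇒ 0x97f8 ⇒ little f8 97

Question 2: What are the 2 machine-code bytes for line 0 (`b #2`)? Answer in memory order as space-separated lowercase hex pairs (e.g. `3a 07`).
02 58

line 0 (b): pack op=0xb:5|imm=2:11 = 0x5802; little→ 02 58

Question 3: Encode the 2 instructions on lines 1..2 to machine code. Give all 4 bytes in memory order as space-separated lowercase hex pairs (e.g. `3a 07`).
e0 1c c0 78

line 1 (load): pack op=0x3:5|rd=4:3|rs=7:3|pad=0:5 = 0x1ce0; little→ e0 1c
line 2 (cp): pack op=0xf:5|rd=0:3|rs=6:3|pad=0:5 = 0x78c0; little→ c0 78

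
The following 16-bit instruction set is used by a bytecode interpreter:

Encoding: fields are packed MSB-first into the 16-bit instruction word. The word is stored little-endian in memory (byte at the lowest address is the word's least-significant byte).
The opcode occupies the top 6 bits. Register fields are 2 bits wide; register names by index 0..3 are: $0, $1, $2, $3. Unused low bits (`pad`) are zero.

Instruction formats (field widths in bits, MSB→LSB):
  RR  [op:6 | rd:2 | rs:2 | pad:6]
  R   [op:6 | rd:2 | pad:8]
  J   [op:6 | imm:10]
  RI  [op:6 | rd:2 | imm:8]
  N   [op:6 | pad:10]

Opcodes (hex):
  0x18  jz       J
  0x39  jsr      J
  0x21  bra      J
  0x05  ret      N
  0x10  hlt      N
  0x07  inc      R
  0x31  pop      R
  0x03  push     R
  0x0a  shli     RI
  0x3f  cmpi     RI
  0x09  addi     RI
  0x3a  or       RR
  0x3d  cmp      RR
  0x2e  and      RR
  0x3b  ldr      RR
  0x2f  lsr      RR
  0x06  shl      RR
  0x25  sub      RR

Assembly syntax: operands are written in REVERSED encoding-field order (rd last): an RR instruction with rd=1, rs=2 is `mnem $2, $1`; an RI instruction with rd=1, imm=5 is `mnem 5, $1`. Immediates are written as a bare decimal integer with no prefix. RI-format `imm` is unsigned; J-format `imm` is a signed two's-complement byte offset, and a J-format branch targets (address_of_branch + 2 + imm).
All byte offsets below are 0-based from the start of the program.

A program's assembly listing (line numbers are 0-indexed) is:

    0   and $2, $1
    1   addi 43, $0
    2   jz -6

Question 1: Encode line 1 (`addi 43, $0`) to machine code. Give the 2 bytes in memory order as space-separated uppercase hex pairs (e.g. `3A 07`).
1. addi fields op=0x9:6|rd=0:2|imm=43:8 → word 242bh → 2b 24

2B 24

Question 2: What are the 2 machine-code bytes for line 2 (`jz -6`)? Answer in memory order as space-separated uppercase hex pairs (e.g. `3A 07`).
line 2 (jz): pack op=0x18:6|imm=-6:10 = 0x63fa; little→ fa 63

FA 63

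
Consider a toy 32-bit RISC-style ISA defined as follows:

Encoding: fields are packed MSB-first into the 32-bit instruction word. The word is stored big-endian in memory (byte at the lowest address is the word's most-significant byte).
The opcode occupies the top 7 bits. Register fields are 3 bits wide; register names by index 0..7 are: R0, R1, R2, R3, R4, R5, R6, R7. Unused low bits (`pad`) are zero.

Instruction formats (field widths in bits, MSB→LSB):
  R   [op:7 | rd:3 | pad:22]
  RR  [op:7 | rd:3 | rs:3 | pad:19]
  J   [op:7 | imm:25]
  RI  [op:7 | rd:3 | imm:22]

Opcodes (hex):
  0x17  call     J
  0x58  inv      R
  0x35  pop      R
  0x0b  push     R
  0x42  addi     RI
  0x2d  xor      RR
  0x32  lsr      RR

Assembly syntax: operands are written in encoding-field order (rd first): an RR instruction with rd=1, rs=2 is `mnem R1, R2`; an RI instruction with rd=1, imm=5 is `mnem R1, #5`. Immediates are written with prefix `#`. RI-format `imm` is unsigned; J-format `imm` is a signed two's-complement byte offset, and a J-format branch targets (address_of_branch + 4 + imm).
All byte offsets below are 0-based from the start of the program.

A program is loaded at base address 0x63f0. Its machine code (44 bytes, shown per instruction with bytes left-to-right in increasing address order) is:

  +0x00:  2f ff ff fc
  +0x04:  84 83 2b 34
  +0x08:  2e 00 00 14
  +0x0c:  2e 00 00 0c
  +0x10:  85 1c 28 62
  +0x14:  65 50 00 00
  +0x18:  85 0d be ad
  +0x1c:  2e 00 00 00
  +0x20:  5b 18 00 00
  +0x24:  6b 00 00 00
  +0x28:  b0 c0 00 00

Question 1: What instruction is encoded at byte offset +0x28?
+0x28: b0 c0 00 00 ⇒ word 0xb0c00000 (big)
  top 7b → 0x58 → inv [R]
  rd@[24:22]=0x3 ⇒ R3

inv R3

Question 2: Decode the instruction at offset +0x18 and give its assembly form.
addi R4, #900781

+0x18: 85 0d be ad ⇒ word 0x850dbead (big)
  op=0x850dbead>>25=0x42 ⇒ addi (RI)
  rd@[24:22]=0x4 ⇒ R4
  imm@[21:0]=0xdbead ⇒ #900781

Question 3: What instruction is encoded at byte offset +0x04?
@+04  big-endian(84 83 2b 34) = 0x84832b34
  opcode bits[31:25]=0x42: addi/RI
  rd: (w>>22)&0x7=0x2 → R2
  imm: (w>>0)&0x3fffff=0x32b34 → #207668

addi R2, #207668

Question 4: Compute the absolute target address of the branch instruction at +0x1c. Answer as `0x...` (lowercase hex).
0x6410

[1c] 2e 00 00 00 → 0x2e000000
  op=0x2e000000>>25=0x17 ⇒ call (J)
  imm@[24:0]=0x0 ⇒ #0
  target = base 0x63f0 + off 0x1c + 4 + imm 0 = 0x6410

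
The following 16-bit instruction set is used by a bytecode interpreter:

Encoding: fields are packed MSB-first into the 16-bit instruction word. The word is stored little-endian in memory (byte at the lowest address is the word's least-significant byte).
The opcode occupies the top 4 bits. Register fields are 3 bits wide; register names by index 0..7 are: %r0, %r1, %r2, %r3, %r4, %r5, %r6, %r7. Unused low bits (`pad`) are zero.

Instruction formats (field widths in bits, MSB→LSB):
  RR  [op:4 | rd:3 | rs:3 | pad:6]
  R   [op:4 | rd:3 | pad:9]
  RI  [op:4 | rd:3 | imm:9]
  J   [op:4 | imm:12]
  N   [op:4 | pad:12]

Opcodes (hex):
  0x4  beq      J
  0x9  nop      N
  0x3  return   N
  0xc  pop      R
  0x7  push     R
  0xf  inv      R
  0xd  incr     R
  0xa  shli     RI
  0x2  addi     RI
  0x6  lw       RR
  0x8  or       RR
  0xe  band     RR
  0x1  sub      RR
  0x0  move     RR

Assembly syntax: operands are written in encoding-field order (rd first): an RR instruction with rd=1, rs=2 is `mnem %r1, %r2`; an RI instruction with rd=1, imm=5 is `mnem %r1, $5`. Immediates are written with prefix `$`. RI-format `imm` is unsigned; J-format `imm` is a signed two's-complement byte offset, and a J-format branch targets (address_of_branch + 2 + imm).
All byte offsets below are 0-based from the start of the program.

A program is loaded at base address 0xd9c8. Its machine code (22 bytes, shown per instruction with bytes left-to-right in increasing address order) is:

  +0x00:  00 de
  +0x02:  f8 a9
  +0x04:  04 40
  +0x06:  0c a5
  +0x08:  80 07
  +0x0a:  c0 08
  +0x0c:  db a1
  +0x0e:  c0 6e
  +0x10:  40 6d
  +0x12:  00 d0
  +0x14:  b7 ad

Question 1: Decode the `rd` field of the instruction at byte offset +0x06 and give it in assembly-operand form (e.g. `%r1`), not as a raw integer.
%r2

@+06  little-endian(0c a5) = 0xa50c
  opcode bits[15:12]=0xa: shli/RI
  rd@[11:9]=0x2 ⇒ %r2
  imm@[8:0]=0x10c ⇒ $268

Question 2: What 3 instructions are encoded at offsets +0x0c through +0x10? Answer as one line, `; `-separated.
off 0x0c: read db a1 as little → 0xa1db
  op=0xa1db>>12=0xa ⇒ shli (RI)
  rd: (w>>9)&0x7=0x0 → %r0
  imm: (w>>0)&0x1ff=0x1db → $475
off 0x0e: read c0 6e as little → 0x6ec0
  op=0x6ec0>>12=0x6 ⇒ lw (RR)
  rd: (w>>9)&0x7=0x7 → %r7
  rs: (w>>6)&0x7=0x3 → %r3
off 0x10: read 40 6d as little → 0x6d40
  op=0x6d40>>12=0x6 ⇒ lw (RR)
  rd: (w>>9)&0x7=0x6 → %r6
  rs: (w>>6)&0x7=0x5 → %r5

shli %r0, $475; lw %r7, %r3; lw %r6, %r5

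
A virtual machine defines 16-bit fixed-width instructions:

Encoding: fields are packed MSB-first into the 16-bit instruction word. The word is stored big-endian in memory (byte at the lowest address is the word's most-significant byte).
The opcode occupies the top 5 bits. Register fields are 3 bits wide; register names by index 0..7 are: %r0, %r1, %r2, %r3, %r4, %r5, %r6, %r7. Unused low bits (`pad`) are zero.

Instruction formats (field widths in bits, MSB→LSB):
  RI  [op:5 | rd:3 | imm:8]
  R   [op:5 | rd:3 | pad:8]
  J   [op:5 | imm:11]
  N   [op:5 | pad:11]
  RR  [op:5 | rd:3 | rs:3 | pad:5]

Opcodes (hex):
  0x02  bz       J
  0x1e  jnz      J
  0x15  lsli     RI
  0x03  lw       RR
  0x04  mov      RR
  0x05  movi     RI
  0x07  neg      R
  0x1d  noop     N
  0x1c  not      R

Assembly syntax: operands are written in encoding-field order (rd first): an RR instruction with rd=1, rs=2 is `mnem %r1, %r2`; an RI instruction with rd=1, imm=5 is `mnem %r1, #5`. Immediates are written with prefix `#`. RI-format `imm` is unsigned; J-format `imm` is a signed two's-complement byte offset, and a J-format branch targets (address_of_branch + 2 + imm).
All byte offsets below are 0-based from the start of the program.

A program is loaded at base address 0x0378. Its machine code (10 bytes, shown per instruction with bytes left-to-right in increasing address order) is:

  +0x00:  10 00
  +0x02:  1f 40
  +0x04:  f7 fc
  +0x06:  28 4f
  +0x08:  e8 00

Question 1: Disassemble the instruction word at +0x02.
@+02  big-endian(1f 40) = 0x1f40
  top 5b → 0x3 → lw [RR]
  rd: (w>>8)&0x7=0x7 → %r7
  rs: (w>>5)&0x7=0x2 → %r2

lw %r7, %r2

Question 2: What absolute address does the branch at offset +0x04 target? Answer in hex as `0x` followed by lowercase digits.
@+04  big-endian(f7 fc) = 0xf7fc
  op=0xf7fc>>11=0x1e ⇒ jnz (J)
  imm@[10:0]=0x7fc (s11→-4) ⇒ #-4
  target = base 0x0378 + off 0x04 + 2 + imm -4 = 0x037a

0x037a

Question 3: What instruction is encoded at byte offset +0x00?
[00] 10 00 → 0x1000
  opcode bits[15:11]=0x2: bz/J
  [10:0] imm=0 = #0

bz #0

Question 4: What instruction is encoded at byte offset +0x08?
off 0x08: read e8 00 as big → 0xe800
  top 5b → 0x1d → noop [N]

noop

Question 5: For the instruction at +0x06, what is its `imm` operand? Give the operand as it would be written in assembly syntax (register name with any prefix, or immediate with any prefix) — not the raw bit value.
#79

@+06  big-endian(28 4f) = 0x284f
  op=0x284f>>11=0x5 ⇒ movi (RI)
  rd: (w>>8)&0x7=0x0 → %r0
  imm: (w>>0)&0xff=0x4f → #79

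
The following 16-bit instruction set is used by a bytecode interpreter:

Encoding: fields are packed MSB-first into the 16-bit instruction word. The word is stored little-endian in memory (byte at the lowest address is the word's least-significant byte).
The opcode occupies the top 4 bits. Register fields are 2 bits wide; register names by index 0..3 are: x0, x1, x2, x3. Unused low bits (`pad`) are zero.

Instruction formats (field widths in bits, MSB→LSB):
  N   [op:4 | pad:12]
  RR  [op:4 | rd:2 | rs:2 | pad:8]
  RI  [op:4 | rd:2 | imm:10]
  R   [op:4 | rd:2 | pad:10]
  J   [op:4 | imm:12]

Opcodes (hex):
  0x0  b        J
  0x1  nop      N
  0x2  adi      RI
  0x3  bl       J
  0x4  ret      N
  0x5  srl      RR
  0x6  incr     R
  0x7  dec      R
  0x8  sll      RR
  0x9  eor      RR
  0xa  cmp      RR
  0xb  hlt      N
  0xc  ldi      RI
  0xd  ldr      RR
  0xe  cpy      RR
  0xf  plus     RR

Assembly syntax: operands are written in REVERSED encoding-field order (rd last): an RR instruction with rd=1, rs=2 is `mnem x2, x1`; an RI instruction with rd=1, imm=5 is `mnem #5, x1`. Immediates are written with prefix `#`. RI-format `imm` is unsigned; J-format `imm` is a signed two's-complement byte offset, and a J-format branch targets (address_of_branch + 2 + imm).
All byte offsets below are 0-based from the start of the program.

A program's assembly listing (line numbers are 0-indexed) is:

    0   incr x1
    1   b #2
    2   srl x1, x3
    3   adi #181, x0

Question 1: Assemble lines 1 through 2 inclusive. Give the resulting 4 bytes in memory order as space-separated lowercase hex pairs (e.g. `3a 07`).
02 00 00 5d

1. b fields op=0x0:4|imm=2:12 → word 0002h → 02 00
2. srl fields op=0x5:4|rd=3:2|rs=1:2|pad=0:8 → word 5d00h → 00 5d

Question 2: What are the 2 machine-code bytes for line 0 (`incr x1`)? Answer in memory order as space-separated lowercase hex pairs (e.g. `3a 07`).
00 64

0. incr fields op=0x6:4|rd=1:2|pad=0:10 → word 6400h → 00 64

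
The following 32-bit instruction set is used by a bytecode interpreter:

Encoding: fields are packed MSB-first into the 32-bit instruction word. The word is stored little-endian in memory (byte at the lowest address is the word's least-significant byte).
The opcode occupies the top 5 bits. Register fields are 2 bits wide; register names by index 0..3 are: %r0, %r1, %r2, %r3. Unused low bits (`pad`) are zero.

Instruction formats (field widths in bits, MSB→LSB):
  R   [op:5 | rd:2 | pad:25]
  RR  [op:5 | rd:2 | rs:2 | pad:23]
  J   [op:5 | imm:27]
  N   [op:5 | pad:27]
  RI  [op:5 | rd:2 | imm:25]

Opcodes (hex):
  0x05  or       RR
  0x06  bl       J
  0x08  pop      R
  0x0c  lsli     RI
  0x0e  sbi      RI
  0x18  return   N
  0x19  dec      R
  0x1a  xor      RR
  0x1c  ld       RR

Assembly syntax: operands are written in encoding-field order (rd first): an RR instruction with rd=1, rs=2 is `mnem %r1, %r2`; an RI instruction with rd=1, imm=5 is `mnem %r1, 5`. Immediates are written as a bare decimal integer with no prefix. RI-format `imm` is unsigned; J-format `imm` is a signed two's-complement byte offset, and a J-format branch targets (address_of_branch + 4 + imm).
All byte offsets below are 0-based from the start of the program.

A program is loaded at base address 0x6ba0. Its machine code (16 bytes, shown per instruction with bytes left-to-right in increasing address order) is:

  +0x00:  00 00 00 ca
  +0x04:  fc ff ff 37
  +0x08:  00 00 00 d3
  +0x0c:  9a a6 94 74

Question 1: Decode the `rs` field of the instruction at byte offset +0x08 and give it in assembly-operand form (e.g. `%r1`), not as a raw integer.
%r2

@+08  little-endian(00 00 00 d3) = 0xd3000000
  opcode bits[31:27]=0x1a: xor/RR
  [26:25] rd=1 = %r1
  [24:23] rs=2 = %r2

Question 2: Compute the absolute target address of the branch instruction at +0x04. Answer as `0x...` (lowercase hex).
0x6ba4

[04] fc ff ff 37 → 0x37fffffc
  opcode bits[31:27]=0x6: bl/J
  imm: (w>>0)&0x7ffffff=0x7fffffc (s27→-4) → -4
  target = base 0x6ba0 + off 0x04 + 4 + imm -4 = 0x6ba4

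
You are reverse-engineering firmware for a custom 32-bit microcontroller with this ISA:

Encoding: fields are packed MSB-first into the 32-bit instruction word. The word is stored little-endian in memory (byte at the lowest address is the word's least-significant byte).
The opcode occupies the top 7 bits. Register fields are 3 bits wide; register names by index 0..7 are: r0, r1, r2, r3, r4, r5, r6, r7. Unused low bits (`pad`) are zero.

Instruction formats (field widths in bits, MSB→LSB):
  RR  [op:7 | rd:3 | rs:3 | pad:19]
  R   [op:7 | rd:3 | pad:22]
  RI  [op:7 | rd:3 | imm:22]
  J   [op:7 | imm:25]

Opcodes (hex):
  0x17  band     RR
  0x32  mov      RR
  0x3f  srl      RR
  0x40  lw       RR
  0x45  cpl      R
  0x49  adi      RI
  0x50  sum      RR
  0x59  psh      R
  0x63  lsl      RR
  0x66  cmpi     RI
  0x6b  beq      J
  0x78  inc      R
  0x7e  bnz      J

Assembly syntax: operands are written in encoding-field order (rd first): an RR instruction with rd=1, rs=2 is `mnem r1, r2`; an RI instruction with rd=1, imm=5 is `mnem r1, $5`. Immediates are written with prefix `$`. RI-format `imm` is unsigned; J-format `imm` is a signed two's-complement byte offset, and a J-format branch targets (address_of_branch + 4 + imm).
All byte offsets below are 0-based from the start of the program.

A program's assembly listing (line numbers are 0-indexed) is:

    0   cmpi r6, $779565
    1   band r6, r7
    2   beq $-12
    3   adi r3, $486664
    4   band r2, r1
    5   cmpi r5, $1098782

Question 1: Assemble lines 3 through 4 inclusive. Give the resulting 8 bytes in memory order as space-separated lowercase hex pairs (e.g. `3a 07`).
line 3 (adi): pack op=0x49:7|rd=3:3|imm=486664:22 = 0x92c76d08; little→ 08 6d c7 92
line 4 (band): pack op=0x17:7|rd=2:3|rs=1:3|pad=0:19 = 0x2e880000; little→ 00 00 88 2e

08 6d c7 92 00 00 88 2e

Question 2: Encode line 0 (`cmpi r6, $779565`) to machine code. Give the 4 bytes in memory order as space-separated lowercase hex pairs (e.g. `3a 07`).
L0: cmpi op=0x66:7|rd=6:3|imm=779565:22 ⇒ 0xcd8be52d ⇒ little 2d e5 8b cd

2d e5 8b cd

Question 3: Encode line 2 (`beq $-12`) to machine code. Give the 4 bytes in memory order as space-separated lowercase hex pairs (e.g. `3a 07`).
f4 ff ff d7

line 2 (beq): pack op=0x6b:7|imm=-12:25 = 0xd7fffff4; little→ f4 ff ff d7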